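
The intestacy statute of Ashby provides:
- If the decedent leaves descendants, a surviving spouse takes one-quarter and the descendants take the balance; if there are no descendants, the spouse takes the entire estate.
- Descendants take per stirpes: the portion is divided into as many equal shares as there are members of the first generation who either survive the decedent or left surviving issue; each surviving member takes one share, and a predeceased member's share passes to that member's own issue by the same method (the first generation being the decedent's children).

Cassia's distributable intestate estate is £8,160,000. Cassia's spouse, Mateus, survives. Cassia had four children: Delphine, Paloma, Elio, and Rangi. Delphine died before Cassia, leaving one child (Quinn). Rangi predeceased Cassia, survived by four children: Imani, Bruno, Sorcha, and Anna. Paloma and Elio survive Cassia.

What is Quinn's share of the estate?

Mateus takes one-quarter of £8,160,000 = £2,040,000. The remaining £6,120,000 passes to the descendants.
The descendants' portion (£6,120,000) is divided into 4 shares of £1,530,000: Paloma and Elio each take £1,530,000; Delphine's £1,530,000 share passes to Delphine's issue; Rangi's £1,530,000 share passes to Rangi's issue.
Delphine's share (£1,530,000) passes entirely to Quinn.
Rangi's share (£1,530,000) is divided into 4 shares of £382,500: Imani, Bruno, Sorcha, and Anna each take £382,500.

Quinn receives £1,530,000.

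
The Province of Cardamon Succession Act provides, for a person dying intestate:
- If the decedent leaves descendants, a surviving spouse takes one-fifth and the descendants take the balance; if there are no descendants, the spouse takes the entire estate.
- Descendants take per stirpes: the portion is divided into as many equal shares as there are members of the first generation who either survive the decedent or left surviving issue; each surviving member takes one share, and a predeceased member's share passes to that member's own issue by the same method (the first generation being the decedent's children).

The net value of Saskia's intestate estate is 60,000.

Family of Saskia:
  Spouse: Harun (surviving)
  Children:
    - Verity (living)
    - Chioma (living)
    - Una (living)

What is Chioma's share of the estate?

Harun takes one-fifth of 60,000 = 12,000. The remaining 48,000 passes to the descendants.
The descendants' portion (48,000) is divided into 3 shares of 16,000: Verity, Chioma, and Una each take 16,000.

Chioma receives 16,000.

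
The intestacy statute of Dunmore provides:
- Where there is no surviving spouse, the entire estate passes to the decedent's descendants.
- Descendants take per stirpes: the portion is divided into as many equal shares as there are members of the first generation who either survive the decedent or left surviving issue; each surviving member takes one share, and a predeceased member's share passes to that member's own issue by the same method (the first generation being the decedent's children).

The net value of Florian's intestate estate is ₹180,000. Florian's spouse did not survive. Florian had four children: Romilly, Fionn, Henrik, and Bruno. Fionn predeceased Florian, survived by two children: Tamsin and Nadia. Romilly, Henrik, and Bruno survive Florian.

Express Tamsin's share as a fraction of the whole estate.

The entire ₹180,000 passes to the descendants.
That amount (₹180,000) is divided into 4 shares of ₹45,000: Romilly, Henrik, and Bruno each take ₹45,000; Fionn's ₹45,000 share passes to Fionn's issue.
Fionn's share (₹45,000) is divided into 2 shares of ₹22,500: Tamsin and Nadia each take ₹22,500.

Tamsin receives 1/8 of the estate.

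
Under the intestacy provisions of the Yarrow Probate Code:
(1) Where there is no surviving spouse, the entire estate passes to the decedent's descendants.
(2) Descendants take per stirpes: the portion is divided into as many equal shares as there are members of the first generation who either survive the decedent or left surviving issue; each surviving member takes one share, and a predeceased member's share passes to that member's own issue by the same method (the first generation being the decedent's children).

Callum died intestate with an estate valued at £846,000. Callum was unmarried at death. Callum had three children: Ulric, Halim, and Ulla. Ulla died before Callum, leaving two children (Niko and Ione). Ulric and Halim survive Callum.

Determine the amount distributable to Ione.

The entire £846,000 passes to the descendants.
That amount (£846,000) is divided into 3 shares of £282,000: Ulric and Halim each take £282,000; Ulla's £282,000 share passes to Ulla's issue.
Ulla's share (£282,000) is divided into 2 shares of £141,000: Niko and Ione each take £141,000.

Ione receives £141,000.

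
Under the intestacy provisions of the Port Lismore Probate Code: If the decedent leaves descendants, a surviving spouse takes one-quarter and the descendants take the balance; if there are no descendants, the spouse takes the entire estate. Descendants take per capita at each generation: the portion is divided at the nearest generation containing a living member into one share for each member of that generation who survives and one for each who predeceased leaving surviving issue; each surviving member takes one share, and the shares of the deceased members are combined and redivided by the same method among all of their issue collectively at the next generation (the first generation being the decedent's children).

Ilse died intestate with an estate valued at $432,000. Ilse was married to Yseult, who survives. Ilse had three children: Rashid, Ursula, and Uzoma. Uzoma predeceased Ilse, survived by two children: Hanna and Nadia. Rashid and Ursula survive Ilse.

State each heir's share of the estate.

Yseult: $108,000; Rashid: $108,000; Ursula: $108,000; Hanna: $54,000; Nadia: $54,000

Yseult takes one-quarter of $432,000 = $108,000. The remaining $324,000 passes to the descendants.
The descendants' portion ($324,000) is divided at the children's generation into 3 shares of $108,000. Rashid and Ursula each take $108,000. The remaining share for the deceased Uzoma ($108,000) is carried to the next generation.
That pool ($108,000) is divided at the grandchildren's generation equally among Hanna and Nadia: $54,000 each.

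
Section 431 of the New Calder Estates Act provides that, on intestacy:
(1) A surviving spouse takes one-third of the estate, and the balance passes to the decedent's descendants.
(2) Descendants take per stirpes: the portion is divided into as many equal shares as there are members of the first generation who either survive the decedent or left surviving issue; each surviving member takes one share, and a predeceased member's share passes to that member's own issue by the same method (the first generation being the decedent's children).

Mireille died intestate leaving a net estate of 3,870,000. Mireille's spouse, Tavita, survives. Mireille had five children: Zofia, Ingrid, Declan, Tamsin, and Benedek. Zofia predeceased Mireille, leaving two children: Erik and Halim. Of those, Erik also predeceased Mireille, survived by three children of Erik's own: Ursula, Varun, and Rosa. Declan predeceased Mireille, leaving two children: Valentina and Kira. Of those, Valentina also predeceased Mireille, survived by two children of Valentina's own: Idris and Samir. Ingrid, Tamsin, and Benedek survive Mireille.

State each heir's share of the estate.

Tavita: 1,290,000; Ursula: 86,000; Varun: 86,000; Rosa: 86,000; Halim: 258,000; Ingrid: 516,000; Idris: 129,000; Samir: 129,000; Kira: 258,000; Tamsin: 516,000; Benedek: 516,000

Tavita takes one-third of 3,870,000 = 1,290,000. The remaining 2,580,000 passes to the descendants.
The descendants' portion (2,580,000) is divided into 5 shares of 516,000: Ingrid, Tamsin, and Benedek each take 516,000; Zofia's 516,000 share passes to Zofia's issue; Declan's 516,000 share passes to Declan's issue.
Zofia's share (516,000) is divided into 2 shares of 258,000: Halim takes 258,000; Erik's 258,000 share passes to Erik's issue.
Erik's share (258,000) is divided into 3 shares of 86,000: Ursula, Varun, and Rosa each take 86,000.
Declan's share (516,000) is divided into 2 shares of 258,000: Kira takes 258,000; Valentina's 258,000 share passes to Valentina's issue.
Valentina's share (258,000) is divided into 2 shares of 129,000: Idris and Samir each take 129,000.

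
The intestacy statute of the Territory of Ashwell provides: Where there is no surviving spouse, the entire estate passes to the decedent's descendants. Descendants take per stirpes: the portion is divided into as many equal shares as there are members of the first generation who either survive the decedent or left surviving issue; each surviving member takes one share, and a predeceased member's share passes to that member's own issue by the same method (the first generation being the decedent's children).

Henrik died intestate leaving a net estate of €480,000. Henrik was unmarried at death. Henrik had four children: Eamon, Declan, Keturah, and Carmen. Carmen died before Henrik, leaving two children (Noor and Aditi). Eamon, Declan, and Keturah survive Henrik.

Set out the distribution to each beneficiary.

Eamon: €120,000; Declan: €120,000; Keturah: €120,000; Noor: €60,000; Aditi: €60,000

The entire €480,000 passes to the descendants.
That amount (€480,000) is divided into 4 shares of €120,000: Eamon, Declan, and Keturah each take €120,000; Carmen's €120,000 share passes to Carmen's issue.
Carmen's share (€120,000) is divided into 2 shares of €60,000: Noor and Aditi each take €60,000.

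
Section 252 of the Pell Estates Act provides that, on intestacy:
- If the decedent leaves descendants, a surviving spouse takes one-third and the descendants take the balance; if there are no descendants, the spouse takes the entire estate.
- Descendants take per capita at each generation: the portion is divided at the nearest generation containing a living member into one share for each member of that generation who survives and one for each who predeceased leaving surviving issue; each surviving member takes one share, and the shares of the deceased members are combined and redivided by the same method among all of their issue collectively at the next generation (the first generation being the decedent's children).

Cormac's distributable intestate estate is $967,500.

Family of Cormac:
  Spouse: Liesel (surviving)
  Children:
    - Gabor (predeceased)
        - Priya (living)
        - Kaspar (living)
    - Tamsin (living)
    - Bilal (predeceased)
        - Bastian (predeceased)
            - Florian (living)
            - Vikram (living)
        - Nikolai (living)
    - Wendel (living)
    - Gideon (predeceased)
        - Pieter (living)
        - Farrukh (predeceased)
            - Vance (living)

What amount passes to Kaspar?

Kaspar receives $64,500.

Liesel takes one-third of $967,500 = $322,500. The remaining $645,000 passes to the descendants.
The descendants' portion ($645,000) is divided at the children's generation into 5 shares of $129,000. Tamsin and Wendel each take $129,000. The 3 shares of the deceased (Gabor, Bilal, and Gideon) are combined into a pool of $387,000.
That pool ($387,000) is divided at the grandchildren's generation into 6 shares of $64,500. Priya, Kaspar, Nikolai, and Pieter each take $64,500. The 2 shares of the deceased (Bastian and Farrukh) are combined into a pool of $129,000.
That pool ($129,000) is divided at the great-grandchildren's generation equally among Florian, Vikram, and Vance: $43,000 each.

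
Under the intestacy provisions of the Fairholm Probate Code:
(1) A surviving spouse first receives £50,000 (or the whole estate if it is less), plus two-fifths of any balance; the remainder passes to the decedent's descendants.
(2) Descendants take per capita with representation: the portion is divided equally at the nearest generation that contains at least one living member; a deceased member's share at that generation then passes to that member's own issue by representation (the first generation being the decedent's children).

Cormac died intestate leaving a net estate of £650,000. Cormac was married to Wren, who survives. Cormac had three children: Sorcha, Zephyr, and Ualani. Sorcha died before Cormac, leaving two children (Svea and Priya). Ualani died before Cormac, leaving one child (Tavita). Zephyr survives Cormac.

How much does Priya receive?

Wren first takes £50,000, leaving a balance of £600,000. Wren then takes two-fifths of the balance (£240,000), for a total of £290,000. The remaining £360,000 passes to the descendants.
The descendants' portion (£360,000) is divided into 3 shares of £120,000: Zephyr takes £120,000; Sorcha's £120,000 share passes to Sorcha's issue; Ualani's £120,000 share passes to Ualani's issue.
Sorcha's share (£120,000) is divided into 2 shares of £60,000: Svea and Priya each take £60,000.
Ualani's share (£120,000) passes entirely to Tavita.

Priya receives £60,000.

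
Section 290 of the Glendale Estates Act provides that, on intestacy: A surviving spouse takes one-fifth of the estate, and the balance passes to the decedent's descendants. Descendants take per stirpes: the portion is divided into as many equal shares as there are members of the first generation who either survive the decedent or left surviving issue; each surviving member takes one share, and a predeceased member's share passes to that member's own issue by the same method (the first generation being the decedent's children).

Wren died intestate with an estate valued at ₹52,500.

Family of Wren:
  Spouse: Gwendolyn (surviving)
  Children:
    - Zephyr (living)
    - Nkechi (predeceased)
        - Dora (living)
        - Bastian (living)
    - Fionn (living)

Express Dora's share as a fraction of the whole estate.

Dora receives 2/15 of the estate.

Gwendolyn takes one-fifth of ₹52,500 = ₹10,500. The remaining ₹42,000 passes to the descendants.
The descendants' portion (₹42,000) is divided into 3 shares of ₹14,000: Zephyr and Fionn each take ₹14,000; Nkechi's ₹14,000 share passes to Nkechi's issue.
Nkechi's share (₹14,000) is divided into 2 shares of ₹7,000: Dora and Bastian each take ₹7,000.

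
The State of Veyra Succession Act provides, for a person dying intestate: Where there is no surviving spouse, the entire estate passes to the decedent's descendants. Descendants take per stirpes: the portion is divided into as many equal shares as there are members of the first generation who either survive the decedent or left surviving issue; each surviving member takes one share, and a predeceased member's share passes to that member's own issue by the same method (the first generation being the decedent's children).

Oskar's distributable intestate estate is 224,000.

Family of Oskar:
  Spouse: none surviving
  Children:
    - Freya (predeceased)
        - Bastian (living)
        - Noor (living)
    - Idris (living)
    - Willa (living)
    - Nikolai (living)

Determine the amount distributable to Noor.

The entire 224,000 passes to the descendants.
That amount (224,000) is divided into 4 shares of 56,000: Idris, Willa, and Nikolai each take 56,000; Freya's 56,000 share passes to Freya's issue.
Freya's share (56,000) is divided into 2 shares of 28,000: Bastian and Noor each take 28,000.

Noor receives 28,000.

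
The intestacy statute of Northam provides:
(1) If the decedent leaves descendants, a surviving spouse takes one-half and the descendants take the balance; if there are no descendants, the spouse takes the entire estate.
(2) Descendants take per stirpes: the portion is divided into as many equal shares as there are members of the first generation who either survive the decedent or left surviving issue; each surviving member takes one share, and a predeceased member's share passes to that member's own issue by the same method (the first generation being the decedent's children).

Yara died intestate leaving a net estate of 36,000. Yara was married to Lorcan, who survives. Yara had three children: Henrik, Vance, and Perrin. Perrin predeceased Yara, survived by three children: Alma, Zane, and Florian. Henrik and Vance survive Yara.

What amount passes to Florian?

Florian receives 2,000.

Lorcan takes one-half of 36,000 = 18,000. The remaining 18,000 passes to the descendants.
The descendants' portion (18,000) is divided into 3 shares of 6,000: Henrik and Vance each take 6,000; Perrin's 6,000 share passes to Perrin's issue.
Perrin's share (6,000) is divided into 3 shares of 2,000: Alma, Zane, and Florian each take 2,000.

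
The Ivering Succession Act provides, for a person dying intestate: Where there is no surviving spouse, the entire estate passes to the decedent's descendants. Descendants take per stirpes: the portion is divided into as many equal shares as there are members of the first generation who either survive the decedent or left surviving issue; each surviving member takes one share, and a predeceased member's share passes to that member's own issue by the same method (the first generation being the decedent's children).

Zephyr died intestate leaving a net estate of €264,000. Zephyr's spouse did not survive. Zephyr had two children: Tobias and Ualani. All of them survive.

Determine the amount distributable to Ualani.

Ualani receives €132,000.

The entire €264,000 passes to the descendants.
That amount (€264,000) is divided into 2 shares of €132,000: Tobias and Ualani each take €132,000.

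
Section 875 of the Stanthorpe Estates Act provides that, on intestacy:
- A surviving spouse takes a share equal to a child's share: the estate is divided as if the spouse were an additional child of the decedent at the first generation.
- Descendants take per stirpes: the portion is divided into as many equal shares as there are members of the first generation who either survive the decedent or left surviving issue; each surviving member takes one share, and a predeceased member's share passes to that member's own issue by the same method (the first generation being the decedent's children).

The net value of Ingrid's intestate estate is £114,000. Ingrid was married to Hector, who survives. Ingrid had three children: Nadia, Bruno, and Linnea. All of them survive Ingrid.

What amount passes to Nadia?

Nadia receives £28,500.

The spouse counts as an additional share at the children's level, so there are 4 primary shares of £28,500. Hector takes one such share (£28,500).
The children's combined portion (£85,500) is divided into 3 shares of £28,500: Nadia, Bruno, and Linnea each take £28,500.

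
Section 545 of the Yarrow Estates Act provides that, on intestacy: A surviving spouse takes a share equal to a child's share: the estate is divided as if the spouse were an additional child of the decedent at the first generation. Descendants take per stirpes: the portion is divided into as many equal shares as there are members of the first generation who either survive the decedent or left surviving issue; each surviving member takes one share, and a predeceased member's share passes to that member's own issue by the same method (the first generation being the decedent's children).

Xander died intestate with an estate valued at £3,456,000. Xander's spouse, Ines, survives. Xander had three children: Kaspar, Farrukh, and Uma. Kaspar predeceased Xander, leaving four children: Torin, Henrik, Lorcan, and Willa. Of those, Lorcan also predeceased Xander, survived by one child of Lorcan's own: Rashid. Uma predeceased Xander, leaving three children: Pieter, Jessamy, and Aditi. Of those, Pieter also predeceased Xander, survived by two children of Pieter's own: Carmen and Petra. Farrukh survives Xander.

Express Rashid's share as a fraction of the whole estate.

The spouse counts as an additional share at the children's level, so there are 4 primary shares of £864,000. Ines takes one such share (£864,000).
The children's combined portion (£2,592,000) is divided into 3 shares of £864,000: Farrukh takes £864,000; Kaspar's £864,000 share passes to Kaspar's issue; Uma's £864,000 share passes to Uma's issue.
Kaspar's share (£864,000) is divided into 4 shares of £216,000: Torin, Henrik, and Willa each take £216,000; Lorcan's £216,000 share passes to Lorcan's issue.
Lorcan's share (£216,000) passes entirely to Rashid.
Uma's share (£864,000) is divided into 3 shares of £288,000: Jessamy and Aditi each take £288,000; Pieter's £288,000 share passes to Pieter's issue.
Pieter's share (£288,000) is divided into 2 shares of £144,000: Carmen and Petra each take £144,000.

Rashid receives 1/16 of the estate.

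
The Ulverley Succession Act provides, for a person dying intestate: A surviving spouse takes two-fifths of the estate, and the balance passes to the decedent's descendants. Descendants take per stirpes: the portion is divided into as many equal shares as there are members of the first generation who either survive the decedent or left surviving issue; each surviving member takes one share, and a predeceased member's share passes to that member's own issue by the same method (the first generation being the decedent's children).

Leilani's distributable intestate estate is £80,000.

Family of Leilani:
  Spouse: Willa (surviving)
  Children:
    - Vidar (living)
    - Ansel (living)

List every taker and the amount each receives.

Willa: £32,000; Vidar: £24,000; Ansel: £24,000

Willa takes two-fifths of £80,000 = £32,000. The remaining £48,000 passes to the descendants.
The descendants' portion (£48,000) is divided into 2 shares of £24,000: Vidar and Ansel each take £24,000.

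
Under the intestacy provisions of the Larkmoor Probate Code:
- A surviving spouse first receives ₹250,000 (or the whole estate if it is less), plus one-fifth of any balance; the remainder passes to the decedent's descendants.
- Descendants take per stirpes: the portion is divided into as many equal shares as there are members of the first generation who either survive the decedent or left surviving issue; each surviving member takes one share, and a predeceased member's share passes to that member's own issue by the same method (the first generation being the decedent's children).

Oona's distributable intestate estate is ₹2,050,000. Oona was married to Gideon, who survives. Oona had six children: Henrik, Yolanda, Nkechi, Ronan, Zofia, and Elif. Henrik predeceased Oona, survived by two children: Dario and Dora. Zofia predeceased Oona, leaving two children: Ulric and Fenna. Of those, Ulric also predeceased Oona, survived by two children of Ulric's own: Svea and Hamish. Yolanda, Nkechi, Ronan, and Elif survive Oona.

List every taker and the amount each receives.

Gideon first takes ₹250,000, leaving a balance of ₹1,800,000. Gideon then takes one-fifth of the balance (₹360,000), for a total of ₹610,000. The remaining ₹1,440,000 passes to the descendants.
The descendants' portion (₹1,440,000) is divided into 6 shares of ₹240,000: Yolanda, Nkechi, Ronan, and Elif each take ₹240,000; Henrik's ₹240,000 share passes to Henrik's issue; Zofia's ₹240,000 share passes to Zofia's issue.
Henrik's share (₹240,000) is divided into 2 shares of ₹120,000: Dario and Dora each take ₹120,000.
Zofia's share (₹240,000) is divided into 2 shares of ₹120,000: Fenna takes ₹120,000; Ulric's ₹120,000 share passes to Ulric's issue.
Ulric's share (₹120,000) is divided into 2 shares of ₹60,000: Svea and Hamish each take ₹60,000.

Gideon: ₹610,000; Dario: ₹120,000; Dora: ₹120,000; Yolanda: ₹240,000; Nkechi: ₹240,000; Ronan: ₹240,000; Svea: ₹60,000; Hamish: ₹60,000; Fenna: ₹120,000; Elif: ₹240,000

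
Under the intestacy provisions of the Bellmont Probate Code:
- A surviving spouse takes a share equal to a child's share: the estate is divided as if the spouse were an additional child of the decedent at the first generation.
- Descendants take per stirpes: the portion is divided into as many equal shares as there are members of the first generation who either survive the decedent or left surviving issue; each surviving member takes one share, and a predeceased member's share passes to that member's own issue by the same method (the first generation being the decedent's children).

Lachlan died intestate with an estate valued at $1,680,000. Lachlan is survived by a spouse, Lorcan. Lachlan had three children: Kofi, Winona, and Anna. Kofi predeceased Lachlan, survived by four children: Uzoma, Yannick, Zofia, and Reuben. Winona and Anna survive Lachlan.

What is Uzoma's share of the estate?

The spouse counts as an additional share at the children's level, so there are 4 primary shares of $420,000. Lorcan takes one such share ($420,000).
The children's combined portion ($1,260,000) is divided into 3 shares of $420,000: Winona and Anna each take $420,000; Kofi's $420,000 share passes to Kofi's issue.
Kofi's share ($420,000) is divided into 4 shares of $105,000: Uzoma, Yannick, Zofia, and Reuben each take $105,000.

Uzoma receives $105,000.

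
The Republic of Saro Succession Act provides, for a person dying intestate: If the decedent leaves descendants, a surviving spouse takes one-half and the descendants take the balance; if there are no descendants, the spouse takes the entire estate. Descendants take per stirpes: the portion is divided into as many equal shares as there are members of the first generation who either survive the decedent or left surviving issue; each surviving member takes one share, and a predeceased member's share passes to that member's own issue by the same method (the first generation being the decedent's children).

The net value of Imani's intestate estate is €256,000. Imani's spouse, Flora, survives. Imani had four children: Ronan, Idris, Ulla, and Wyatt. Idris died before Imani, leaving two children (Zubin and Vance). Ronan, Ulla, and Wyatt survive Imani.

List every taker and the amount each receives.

Flora takes one-half of €256,000 = €128,000. The remaining €128,000 passes to the descendants.
The descendants' portion (€128,000) is divided into 4 shares of €32,000: Ronan, Ulla, and Wyatt each take €32,000; Idris's €32,000 share passes to Idris's issue.
Idris's share (€32,000) is divided into 2 shares of €16,000: Zubin and Vance each take €16,000.

Flora: €128,000; Ronan: €32,000; Zubin: €16,000; Vance: €16,000; Ulla: €32,000; Wyatt: €32,000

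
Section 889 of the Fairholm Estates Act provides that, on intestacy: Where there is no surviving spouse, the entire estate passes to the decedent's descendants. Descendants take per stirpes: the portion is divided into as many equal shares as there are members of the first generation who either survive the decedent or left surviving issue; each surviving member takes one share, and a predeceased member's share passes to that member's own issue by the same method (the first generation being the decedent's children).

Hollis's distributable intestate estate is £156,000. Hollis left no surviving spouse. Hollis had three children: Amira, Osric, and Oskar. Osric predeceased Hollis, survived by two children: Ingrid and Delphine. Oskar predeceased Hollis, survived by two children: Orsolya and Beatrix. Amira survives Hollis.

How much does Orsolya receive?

The entire £156,000 passes to the descendants.
That amount (£156,000) is divided into 3 shares of £52,000: Amira takes £52,000; Osric's £52,000 share passes to Osric's issue; Oskar's £52,000 share passes to Oskar's issue.
Osric's share (£52,000) is divided into 2 shares of £26,000: Ingrid and Delphine each take £26,000.
Oskar's share (£52,000) is divided into 2 shares of £26,000: Orsolya and Beatrix each take £26,000.

Orsolya receives £26,000.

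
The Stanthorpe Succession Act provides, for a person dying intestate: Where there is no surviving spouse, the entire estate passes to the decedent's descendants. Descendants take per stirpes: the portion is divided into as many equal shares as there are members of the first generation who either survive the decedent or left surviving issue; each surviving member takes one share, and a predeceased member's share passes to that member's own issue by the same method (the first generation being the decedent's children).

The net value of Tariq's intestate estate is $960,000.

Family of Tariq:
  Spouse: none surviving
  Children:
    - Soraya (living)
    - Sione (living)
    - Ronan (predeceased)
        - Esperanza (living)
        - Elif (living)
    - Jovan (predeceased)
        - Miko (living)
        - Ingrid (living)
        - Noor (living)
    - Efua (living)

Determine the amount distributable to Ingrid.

Ingrid receives $64,000.

The entire $960,000 passes to the descendants.
That amount ($960,000) is divided into 5 shares of $192,000: Soraya, Sione, and Efua each take $192,000; Ronan's $192,000 share passes to Ronan's issue; Jovan's $192,000 share passes to Jovan's issue.
Ronan's share ($192,000) is divided into 2 shares of $96,000: Esperanza and Elif each take $96,000.
Jovan's share ($192,000) is divided into 3 shares of $64,000: Miko, Ingrid, and Noor each take $64,000.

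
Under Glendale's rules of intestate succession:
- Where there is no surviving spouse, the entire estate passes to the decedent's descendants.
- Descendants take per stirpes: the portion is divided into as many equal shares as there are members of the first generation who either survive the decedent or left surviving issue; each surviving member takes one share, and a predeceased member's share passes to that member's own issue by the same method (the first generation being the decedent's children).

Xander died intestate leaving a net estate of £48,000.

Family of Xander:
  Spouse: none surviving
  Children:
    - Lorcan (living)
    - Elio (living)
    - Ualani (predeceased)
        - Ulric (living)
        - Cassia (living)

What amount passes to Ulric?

Ulric receives £8,000.

The entire £48,000 passes to the descendants.
That amount (£48,000) is divided into 3 shares of £16,000: Lorcan and Elio each take £16,000; Ualani's £16,000 share passes to Ualani's issue.
Ualani's share (£16,000) is divided into 2 shares of £8,000: Ulric and Cassia each take £8,000.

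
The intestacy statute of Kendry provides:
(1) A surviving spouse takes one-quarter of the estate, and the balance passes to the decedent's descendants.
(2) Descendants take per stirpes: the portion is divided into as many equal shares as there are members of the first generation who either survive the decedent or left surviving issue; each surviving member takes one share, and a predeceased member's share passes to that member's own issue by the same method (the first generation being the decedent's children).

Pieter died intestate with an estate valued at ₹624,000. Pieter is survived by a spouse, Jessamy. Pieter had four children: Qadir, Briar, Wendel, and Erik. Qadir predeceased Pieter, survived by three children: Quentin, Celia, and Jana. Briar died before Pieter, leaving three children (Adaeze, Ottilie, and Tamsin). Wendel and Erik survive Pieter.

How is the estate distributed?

Jessamy: ₹156,000; Quentin: ₹39,000; Celia: ₹39,000; Jana: ₹39,000; Adaeze: ₹39,000; Ottilie: ₹39,000; Tamsin: ₹39,000; Wendel: ₹117,000; Erik: ₹117,000

Jessamy takes one-quarter of ₹624,000 = ₹156,000. The remaining ₹468,000 passes to the descendants.
The descendants' portion (₹468,000) is divided into 4 shares of ₹117,000: Wendel and Erik each take ₹117,000; Qadir's ₹117,000 share passes to Qadir's issue; Briar's ₹117,000 share passes to Briar's issue.
Qadir's share (₹117,000) is divided into 3 shares of ₹39,000: Quentin, Celia, and Jana each take ₹39,000.
Briar's share (₹117,000) is divided into 3 shares of ₹39,000: Adaeze, Ottilie, and Tamsin each take ₹39,000.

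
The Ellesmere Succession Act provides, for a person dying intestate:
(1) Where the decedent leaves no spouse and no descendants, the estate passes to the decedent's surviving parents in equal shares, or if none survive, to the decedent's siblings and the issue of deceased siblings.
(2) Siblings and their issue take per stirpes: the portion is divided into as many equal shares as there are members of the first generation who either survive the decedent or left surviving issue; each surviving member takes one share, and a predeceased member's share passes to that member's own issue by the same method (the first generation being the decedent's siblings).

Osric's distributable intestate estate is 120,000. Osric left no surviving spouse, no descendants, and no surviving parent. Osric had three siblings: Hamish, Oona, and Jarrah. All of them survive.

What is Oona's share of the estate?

Oona receives 40,000.

The entire 120,000 passes to the siblings and their issue.
That amount (120,000) is divided into 3 shares of 40,000: Hamish, Oona, and Jarrah each take 40,000.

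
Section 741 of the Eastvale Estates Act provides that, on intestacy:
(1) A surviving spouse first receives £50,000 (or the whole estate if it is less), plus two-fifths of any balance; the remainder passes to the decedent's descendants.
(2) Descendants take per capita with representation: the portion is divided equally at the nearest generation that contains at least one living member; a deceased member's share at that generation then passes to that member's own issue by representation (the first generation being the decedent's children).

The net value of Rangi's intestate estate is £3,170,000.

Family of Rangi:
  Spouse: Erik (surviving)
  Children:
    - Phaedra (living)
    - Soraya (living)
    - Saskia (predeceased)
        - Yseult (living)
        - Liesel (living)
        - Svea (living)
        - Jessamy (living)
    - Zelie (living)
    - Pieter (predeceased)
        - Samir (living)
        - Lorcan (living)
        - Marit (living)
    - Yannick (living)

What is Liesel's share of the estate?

Erik first takes £50,000, leaving a balance of £3,120,000. Erik then takes two-fifths of the balance (£1,248,000), for a total of £1,298,000. The remaining £1,872,000 passes to the descendants.
The descendants' portion (£1,872,000) is divided into 6 shares of £312,000: Phaedra, Soraya, Zelie, and Yannick each take £312,000; Saskia's £312,000 share passes to Saskia's issue; Pieter's £312,000 share passes to Pieter's issue.
Saskia's share (£312,000) is divided into 4 shares of £78,000: Yseult, Liesel, Svea, and Jessamy each take £78,000.
Pieter's share (£312,000) is divided into 3 shares of £104,000: Samir, Lorcan, and Marit each take £104,000.

Liesel receives £78,000.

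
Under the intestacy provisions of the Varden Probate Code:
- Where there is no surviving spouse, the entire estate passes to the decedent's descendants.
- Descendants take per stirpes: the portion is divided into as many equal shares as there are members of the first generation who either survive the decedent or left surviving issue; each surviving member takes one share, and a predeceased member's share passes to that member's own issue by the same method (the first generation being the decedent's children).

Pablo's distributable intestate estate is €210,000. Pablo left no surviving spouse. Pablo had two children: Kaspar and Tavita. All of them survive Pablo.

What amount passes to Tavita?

Tavita receives €105,000.

The entire €210,000 passes to the descendants.
That amount (€210,000) is divided into 2 shares of €105,000: Kaspar and Tavita each take €105,000.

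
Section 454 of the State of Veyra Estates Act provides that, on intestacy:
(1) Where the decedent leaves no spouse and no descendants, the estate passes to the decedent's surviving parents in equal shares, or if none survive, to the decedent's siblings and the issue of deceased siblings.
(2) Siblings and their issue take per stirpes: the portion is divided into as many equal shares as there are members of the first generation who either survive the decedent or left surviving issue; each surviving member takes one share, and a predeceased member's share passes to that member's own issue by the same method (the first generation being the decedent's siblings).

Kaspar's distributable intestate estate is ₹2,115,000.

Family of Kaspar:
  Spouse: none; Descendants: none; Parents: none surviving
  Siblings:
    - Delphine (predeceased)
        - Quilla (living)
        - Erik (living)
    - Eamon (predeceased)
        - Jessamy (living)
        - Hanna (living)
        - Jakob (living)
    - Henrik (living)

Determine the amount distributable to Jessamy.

Jessamy receives ₹235,000.

The entire ₹2,115,000 passes to the siblings and their issue.
That amount (₹2,115,000) is divided into 3 shares of ₹705,000: Henrik takes ₹705,000; Delphine's ₹705,000 share passes to Delphine's issue; Eamon's ₹705,000 share passes to Eamon's issue.
Delphine's share (₹705,000) is divided into 2 shares of ₹352,500: Quilla and Erik each take ₹352,500.
Eamon's share (₹705,000) is divided into 3 shares of ₹235,000: Jessamy, Hanna, and Jakob each take ₹235,000.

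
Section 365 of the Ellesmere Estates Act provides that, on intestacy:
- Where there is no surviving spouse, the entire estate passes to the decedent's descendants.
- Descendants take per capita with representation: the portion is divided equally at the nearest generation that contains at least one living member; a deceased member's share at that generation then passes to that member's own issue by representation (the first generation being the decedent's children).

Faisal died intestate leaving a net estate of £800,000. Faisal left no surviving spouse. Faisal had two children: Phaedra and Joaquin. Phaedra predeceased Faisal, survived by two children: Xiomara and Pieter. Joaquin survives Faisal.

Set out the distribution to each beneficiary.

Xiomara: £200,000; Pieter: £200,000; Joaquin: £400,000

The entire £800,000 passes to the descendants.
That amount (£800,000) is divided into 2 shares of £400,000: Joaquin takes £400,000; Phaedra's £400,000 share passes to Phaedra's issue.
Phaedra's share (£400,000) is divided into 2 shares of £200,000: Xiomara and Pieter each take £200,000.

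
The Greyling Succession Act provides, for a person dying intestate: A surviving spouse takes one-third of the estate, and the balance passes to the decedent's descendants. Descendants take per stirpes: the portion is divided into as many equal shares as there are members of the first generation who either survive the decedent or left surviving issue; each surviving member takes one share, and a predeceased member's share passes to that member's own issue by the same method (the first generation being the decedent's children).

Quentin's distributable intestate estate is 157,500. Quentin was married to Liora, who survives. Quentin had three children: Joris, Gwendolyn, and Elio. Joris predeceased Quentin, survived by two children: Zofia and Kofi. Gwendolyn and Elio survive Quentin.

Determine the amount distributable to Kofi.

Kofi receives 17,500.

Liora takes one-third of 157,500 = 52,500. The remaining 105,000 passes to the descendants.
The descendants' portion (105,000) is divided into 3 shares of 35,000: Gwendolyn and Elio each take 35,000; Joris's 35,000 share passes to Joris's issue.
Joris's share (35,000) is divided into 2 shares of 17,500: Zofia and Kofi each take 17,500.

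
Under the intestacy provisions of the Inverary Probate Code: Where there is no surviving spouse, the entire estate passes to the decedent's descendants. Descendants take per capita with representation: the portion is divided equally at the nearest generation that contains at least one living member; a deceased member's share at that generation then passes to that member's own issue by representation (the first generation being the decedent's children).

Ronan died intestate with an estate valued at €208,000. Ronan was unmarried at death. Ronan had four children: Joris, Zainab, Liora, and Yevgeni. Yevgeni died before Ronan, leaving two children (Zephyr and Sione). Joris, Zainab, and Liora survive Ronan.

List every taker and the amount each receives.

Joris: €52,000; Zainab: €52,000; Liora: €52,000; Zephyr: €26,000; Sione: €26,000

The entire €208,000 passes to the descendants.
That amount (€208,000) is divided into 4 shares of €52,000: Joris, Zainab, and Liora each take €52,000; Yevgeni's €52,000 share passes to Yevgeni's issue.
Yevgeni's share (€52,000) is divided into 2 shares of €26,000: Zephyr and Sione each take €26,000.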